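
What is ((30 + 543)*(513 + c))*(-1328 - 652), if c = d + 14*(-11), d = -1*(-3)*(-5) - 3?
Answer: -386878140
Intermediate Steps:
d = -18 (d = 3*(-5) - 3 = -15 - 3 = -18)
c = -172 (c = -18 + 14*(-11) = -18 - 154 = -172)
((30 + 543)*(513 + c))*(-1328 - 652) = ((30 + 543)*(513 - 172))*(-1328 - 652) = (573*341)*(-1980) = 195393*(-1980) = -386878140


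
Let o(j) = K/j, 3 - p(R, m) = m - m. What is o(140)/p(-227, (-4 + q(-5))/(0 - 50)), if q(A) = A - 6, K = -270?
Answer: -9/14 ≈ -0.64286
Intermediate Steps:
q(A) = -6 + A
p(R, m) = 3 (p(R, m) = 3 - (m - m) = 3 - 1*0 = 3 + 0 = 3)
o(j) = -270/j
o(140)/p(-227, (-4 + q(-5))/(0 - 50)) = -270/140/3 = -270*1/140*(⅓) = -27/14*⅓ = -9/14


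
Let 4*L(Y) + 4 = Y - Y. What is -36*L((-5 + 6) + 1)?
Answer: 36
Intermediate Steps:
L(Y) = -1 (L(Y) = -1 + (Y - Y)/4 = -1 + (¼)*0 = -1 + 0 = -1)
-36*L((-5 + 6) + 1) = -36*(-1) = 36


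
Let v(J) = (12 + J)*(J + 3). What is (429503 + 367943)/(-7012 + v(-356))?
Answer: 398723/57210 ≈ 6.9695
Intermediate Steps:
v(J) = (3 + J)*(12 + J) (v(J) = (12 + J)*(3 + J) = (3 + J)*(12 + J))
(429503 + 367943)/(-7012 + v(-356)) = (429503 + 367943)/(-7012 + (36 + (-356)² + 15*(-356))) = 797446/(-7012 + (36 + 126736 - 5340)) = 797446/(-7012 + 121432) = 797446/114420 = 797446*(1/114420) = 398723/57210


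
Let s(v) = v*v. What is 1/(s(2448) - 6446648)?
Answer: -1/453944 ≈ -2.2029e-6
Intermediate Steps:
s(v) = v²
1/(s(2448) - 6446648) = 1/(2448² - 6446648) = 1/(5992704 - 6446648) = 1/(-453944) = -1/453944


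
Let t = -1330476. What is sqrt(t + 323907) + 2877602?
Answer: 2877602 + 3*I*sqrt(111841) ≈ 2.8776e+6 + 1003.3*I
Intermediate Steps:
sqrt(t + 323907) + 2877602 = sqrt(-1330476 + 323907) + 2877602 = sqrt(-1006569) + 2877602 = 3*I*sqrt(111841) + 2877602 = 2877602 + 3*I*sqrt(111841)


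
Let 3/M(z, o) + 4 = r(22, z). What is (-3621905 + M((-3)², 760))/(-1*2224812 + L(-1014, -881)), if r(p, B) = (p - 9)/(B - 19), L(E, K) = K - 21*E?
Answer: 191960995/116833147 ≈ 1.6430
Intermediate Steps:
r(p, B) = (-9 + p)/(-19 + B)
M(z, o) = 3/(-4 + 13/(-19 + z)) (M(z, o) = 3/(-4 + (-9 + 22)/(-19 + z)) = 3/(-4 + 13/(-19 + z)))
(-3621905 + M((-3)², 760))/(-1*2224812 + L(-1014, -881)) = (-3621905 + 3*(19 - 1*(-3)²)/(-89 + 4*(-3)²))/(-1*2224812 + (-881 - 21*(-1014))) = (-3621905 + 3*(19 - 1*9)/(-89 + 4*9))/(-2224812 + (-881 + 21294)) = (-3621905 + 3*(19 - 9)/(-89 + 36))/(-2224812 + 20413) = (-3621905 + 3*10/(-53))/(-2204399) = (-3621905 + 3*(-1/53)*10)*(-1/2204399) = (-3621905 - 30/53)*(-1/2204399) = -191960995/53*(-1/2204399) = 191960995/116833147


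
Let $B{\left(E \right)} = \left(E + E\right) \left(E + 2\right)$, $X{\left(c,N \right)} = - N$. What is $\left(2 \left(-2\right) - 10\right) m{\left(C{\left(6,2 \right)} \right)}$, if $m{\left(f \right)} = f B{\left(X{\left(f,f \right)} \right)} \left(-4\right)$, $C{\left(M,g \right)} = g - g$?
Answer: $0$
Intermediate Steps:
$C{\left(M,g \right)} = 0$
$B{\left(E \right)} = 2 E \left(2 + E\right)$
$m{\left(f \right)} = 8 f^{2} \left(2 - f\right)$ ($m{\left(f \right)} = f 2 \left(- f\right) \left(2 - f\right) \left(-4\right) = f \left(- 2 f \left(2 - f\right)\right) \left(-4\right) = - 2 f^{2} \left(2 - f\right) \left(-4\right) = 8 f^{2} \left(2 - f\right)$)
$\left(2 \left(-2\right) - 10\right) m{\left(C{\left(6,2 \right)} \right)} = \left(2 \left(-2\right) - 10\right) 8 \cdot 0^{2} \left(2 - 0\right) = \left(-4 - 10\right) 8 \cdot 0 \left(2 + 0\right) = - 14 \cdot 8 \cdot 0 \cdot 2 = \left(-14\right) 0 = 0$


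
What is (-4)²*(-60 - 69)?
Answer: -2064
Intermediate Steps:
(-4)²*(-60 - 69) = 16*(-129) = -2064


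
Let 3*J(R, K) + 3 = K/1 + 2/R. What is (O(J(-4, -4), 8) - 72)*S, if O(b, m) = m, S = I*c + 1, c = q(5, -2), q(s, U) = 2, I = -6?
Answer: 704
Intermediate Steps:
J(R, K) = -1 + K/3 + 2/(3*R) (J(R, K) = -1 + (K/1 + 2/R)/3 = -1 + (K*1 + 2/R)/3 = -1 + (K + 2/R)/3 = -1 + (K/3 + 2/(3*R)) = -1 + K/3 + 2/(3*R))
c = 2
S = -11 (S = -6*2 + 1 = -12 + 1 = -11)
(O(J(-4, -4), 8) - 72)*S = (8 - 72)*(-11) = -64*(-11) = 704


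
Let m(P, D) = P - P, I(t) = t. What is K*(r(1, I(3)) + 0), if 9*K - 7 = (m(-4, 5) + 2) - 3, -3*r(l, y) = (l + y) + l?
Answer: -10/9 ≈ -1.1111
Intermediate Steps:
m(P, D) = 0
r(l, y) = -2*l/3 - y/3 (r(l, y) = -((l + y) + l)/3 = -(y + 2*l)/3 = -2*l/3 - y/3)
K = ⅔ (K = 7/9 + ((0 + 2) - 3)/9 = 7/9 + (2 - 3)/9 = 7/9 + (⅑)*(-1) = 7/9 - ⅑ = ⅔ ≈ 0.66667)
K*(r(1, I(3)) + 0) = 2*((-⅔*1 - ⅓*3) + 0)/3 = 2*((-⅔ - 1) + 0)/3 = 2*(-5/3 + 0)/3 = (⅔)*(-5/3) = -10/9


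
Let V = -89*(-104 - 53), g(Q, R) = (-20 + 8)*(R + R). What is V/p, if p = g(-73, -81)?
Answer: 13973/1944 ≈ 7.1878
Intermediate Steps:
g(Q, R) = -24*R
p = 1944 (p = -24*(-81) = 1944)
V = 13973 (V = -89*(-157) = 13973)
V/p = 13973/1944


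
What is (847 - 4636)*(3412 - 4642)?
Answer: 4660470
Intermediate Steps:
(847 - 4636)*(3412 - 4642) = -3789*(-1230) = 4660470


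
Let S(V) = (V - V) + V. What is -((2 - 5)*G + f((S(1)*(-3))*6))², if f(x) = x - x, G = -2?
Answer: -36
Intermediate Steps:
S(V) = V (S(V) = 0 + V = V)
f(x) = 0
-((2 - 5)*G + f((S(1)*(-3))*6))² = -((2 - 5)*(-2) + 0)² = -(-3*(-2) + 0)² = -(6 + 0)² = -1*6² = -1*36 = -36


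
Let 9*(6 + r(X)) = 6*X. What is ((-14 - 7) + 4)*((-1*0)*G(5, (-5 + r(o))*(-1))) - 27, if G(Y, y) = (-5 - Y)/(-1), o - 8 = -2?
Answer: -27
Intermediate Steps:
o = 6 (o = 8 - 2 = 6)
r(X) = -6 + 2*X/3 (r(X) = -6 + (6*X)/9 = -6 + 2*X/3)
G(Y, y) = 5 + Y (G(Y, y) = (-5 - Y)*(-1) = 5 + Y)
((-14 - 7) + 4)*((-1*0)*G(5, (-5 + r(o))*(-1))) - 27 = ((-14 - 7) + 4)*((-1*0)*(5 + 5)) - 27 = (-21 + 4)*(0*10) - 27 = -17*0 - 27 = 0 - 27 = -27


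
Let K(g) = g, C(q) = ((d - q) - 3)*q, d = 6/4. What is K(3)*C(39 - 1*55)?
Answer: -696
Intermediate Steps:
d = 3/2 (d = 6*(¼) = 3/2 ≈ 1.5000)
C(q) = q*(-3/2 - q) (C(q) = ((3/2 - q) - 3)*q = (-3/2 - q)*q = q*(-3/2 - q))
K(3)*C(39 - 1*55) = 3*(-(39 - 1*55)*(3 + 2*(39 - 1*55))/2) = 3*(-(39 - 55)*(3 + 2*(39 - 55))/2) = 3*(-½*(-16)*(3 + 2*(-16))) = 3*(-½*(-16)*(3 - 32)) = 3*(-½*(-16)*(-29)) = 3*(-232) = -696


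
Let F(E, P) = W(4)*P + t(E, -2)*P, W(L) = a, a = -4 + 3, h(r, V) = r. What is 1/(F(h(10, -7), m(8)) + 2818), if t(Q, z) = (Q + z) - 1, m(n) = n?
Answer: 1/2866 ≈ 0.00034892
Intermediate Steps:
t(Q, z) = -1 + Q + z
a = -1
W(L) = -1
F(E, P) = -P + P*(-3 + E) (F(E, P) = -P + (-1 + E - 2)*P = -P + (-3 + E)*P = -P + P*(-3 + E))
1/(F(h(10, -7), m(8)) + 2818) = 1/(8*(-4 + 10) + 2818) = 1/(8*6 + 2818) = 1/(48 + 2818) = 1/2866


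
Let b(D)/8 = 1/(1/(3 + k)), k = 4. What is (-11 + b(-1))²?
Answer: 2025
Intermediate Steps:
b(D) = 56 (b(D) = 8/(1/(3 + 4)) = 8/(1/7) = 8/(⅐) = 8*7 = 56)
(-11 + b(-1))² = (-11 + 56)² = 45² = 2025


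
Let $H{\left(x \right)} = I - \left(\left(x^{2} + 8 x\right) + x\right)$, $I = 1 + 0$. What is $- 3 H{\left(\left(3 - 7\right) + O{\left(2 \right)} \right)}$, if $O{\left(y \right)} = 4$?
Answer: $-3$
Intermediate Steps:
$I = 1$
$H{\left(x \right)} = 1 - x^{2} - 9 x$ ($H{\left(x \right)} = 1 - \left(\left(x^{2} + 8 x\right) + x\right) = 1 - \left(x^{2} + 9 x\right) = 1 - x^{2} - 9 x$)
$- 3 H{\left(\left(3 - 7\right) + O{\left(2 \right)} \right)} = - 3 \left(1 - \left(\left(3 - 7\right) + 4\right)^{2} - 9 \left(\left(3 - 7\right) + 4\right)\right) = - 3 \left(1 - \left(-4 + 4\right)^{2} - 9 \left(-4 + 4\right)\right) = - 3 \left(1 - 0^{2} - 0\right) = - 3 \left(1 - 0 + 0\right) = - 3 \left(1 + 0 + 0\right) = \left(-3\right) 1 = -3$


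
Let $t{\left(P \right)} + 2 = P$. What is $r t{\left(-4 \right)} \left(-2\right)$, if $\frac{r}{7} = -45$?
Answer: $-3780$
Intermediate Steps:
$t{\left(P \right)} = -2 + P$
$r = -315$ ($r = 7 \left(-45\right) = -315$)
$r t{\left(-4 \right)} \left(-2\right) = - 315 \left(-2 - 4\right) \left(-2\right) = \left(-315\right) \left(-6\right) \left(-2\right) = 1890 \left(-2\right) = -3780$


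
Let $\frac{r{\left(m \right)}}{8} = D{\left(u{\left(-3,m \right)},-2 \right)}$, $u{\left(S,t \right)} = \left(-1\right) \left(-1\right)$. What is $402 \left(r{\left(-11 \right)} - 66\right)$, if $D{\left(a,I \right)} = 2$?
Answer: $-20100$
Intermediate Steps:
$u{\left(S,t \right)} = 1$
$r{\left(m \right)} = 16$ ($r{\left(m \right)} = 8 \cdot 2 = 16$)
$402 \left(r{\left(-11 \right)} - 66\right) = 402 \left(16 - 66\right) = 402 \left(-50\right) = -20100$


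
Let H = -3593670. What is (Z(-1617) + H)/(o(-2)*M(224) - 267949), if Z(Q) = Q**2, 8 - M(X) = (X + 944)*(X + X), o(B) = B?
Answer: -326327/259521 ≈ -1.2574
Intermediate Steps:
M(X) = 8 - 2*X*(944 + X) (M(X) = 8 - (X + 944)*(X + X) = 8 - (944 + X)*2*X = 8 - 2*X*(944 + X))
(Z(-1617) + H)/(o(-2)*M(224) - 267949) = ((-1617)**2 - 3593670)/(-2*(8 - 1888*224 - 2*224**2) - 267949) = (2614689 - 3593670)/(-2*(8 - 422912 - 2*50176) - 267949) = -978981/(-2*(8 - 422912 - 100352) - 267949) = -978981/(-2*(-523256) - 267949) = -978981/(1046512 - 267949) = -978981/778563 = -978981*1/778563 = -326327/259521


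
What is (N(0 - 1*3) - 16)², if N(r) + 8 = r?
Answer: 729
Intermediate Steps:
N(r) = -8 + r
(N(0 - 1*3) - 16)² = ((-8 + (0 - 1*3)) - 16)² = ((-8 + (0 - 3)) - 16)² = ((-8 - 3) - 16)² = (-11 - 16)² = (-27)² = 729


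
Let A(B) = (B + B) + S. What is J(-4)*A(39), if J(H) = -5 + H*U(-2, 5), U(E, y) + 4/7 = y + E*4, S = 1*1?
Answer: 5135/7 ≈ 733.57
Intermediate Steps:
S = 1
U(E, y) = -4/7 + y + 4*E (U(E, y) = -4/7 + (y + E*4) = -4/7 + (y + 4*E) = -4/7 + y + 4*E)
J(H) = -5 - 25*H/7 (J(H) = -5 + H*(-4/7 + 5 + 4*(-2)) = -5 + H*(-4/7 + 5 - 8) = -5 + H*(-25/7) = -5 - 25*H/7)
A(B) = 1 + 2*B (A(B) = (B + B) + 1 = 2*B + 1 = 1 + 2*B)
J(-4)*A(39) = (-5 - 25/7*(-4))*(1 + 2*39) = (-5 + 100/7)*(1 + 78) = (65/7)*79 = 5135/7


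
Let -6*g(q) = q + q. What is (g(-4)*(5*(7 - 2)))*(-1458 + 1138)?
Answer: -32000/3 ≈ -10667.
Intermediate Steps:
g(q) = -q/3 (g(q) = -(q + q)/6 = -q/3)
(g(-4)*(5*(7 - 2)))*(-1458 + 1138) = ((-⅓*(-4))*(5*(7 - 2)))*(-1458 + 1138) = (4*(5*5)/3)*(-320) = ((4/3)*25)*(-320) = (100/3)*(-320) = -32000/3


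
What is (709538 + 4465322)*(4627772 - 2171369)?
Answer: 12711541628580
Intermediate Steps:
(709538 + 4465322)*(4627772 - 2171369) = 5174860*2456403 = 12711541628580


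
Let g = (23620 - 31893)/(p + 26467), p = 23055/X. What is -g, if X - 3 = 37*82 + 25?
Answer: 25331926/81065009 ≈ 0.31249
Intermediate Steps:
X = 3062 (X = 3 + (37*82 + 25) = 3 + (3034 + 25) = 3 + 3059 = 3062)
p = 23055/3062 ≈ 7.5294
g = -25331926/81065009 (g = (23620 - 31893)/(23055/3062 + 26467) = -8273/81065009/3062 = -8273*3062/81065009 = -25331926/81065009 ≈ -0.31249)
-g = -1*(-25331926/81065009) = 25331926/81065009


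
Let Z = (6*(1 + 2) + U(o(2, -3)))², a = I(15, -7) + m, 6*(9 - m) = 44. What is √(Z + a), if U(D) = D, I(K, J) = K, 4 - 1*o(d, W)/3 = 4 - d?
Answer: √5334/3 ≈ 24.345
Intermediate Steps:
m = 5/3 (m = 9 - ⅙*44 = 9 - 22/3 = 5/3 ≈ 1.6667)
o(d, W) = 3*d (o(d, W) = 12 - 3*(4 - d) = 12 + (-12 + 3*d) = 3*d)
a = 50/3 (a = 15 + 5/3 = 50/3 ≈ 16.667)
Z = 576 (Z = (6*(1 + 2) + 3*2)² = (6*3 + 6)² = (18 + 6)² = 24² = 576)
√(Z + a) = √(576 + 50/3) = √(1778/3) = √5334/3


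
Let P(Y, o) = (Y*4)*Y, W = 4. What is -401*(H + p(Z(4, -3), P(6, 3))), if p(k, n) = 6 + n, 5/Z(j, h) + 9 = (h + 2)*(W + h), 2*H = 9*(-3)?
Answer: -109473/2 ≈ -54737.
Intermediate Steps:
H = -27/2 (H = (9*(-3))/2 = (½)*(-27) = -27/2 ≈ -13.500)
Z(j, h) = 5/(-9 + (2 + h)*(4 + h)) (Z(j, h) = 5/(-9 + (h + 2)*(4 + h)) = 5/(-9 + (2 + h)*(4 + h)))
P(Y, o) = 4*Y² (P(Y, o) = (4*Y)*Y = 4*Y²)
-401*(H + p(Z(4, -3), P(6, 3))) = -401*(-27/2 + (6 + 4*6²)) = -401*(-27/2 + (6 + 4*36)) = -401*(-27/2 + (6 + 144)) = -401*(-27/2 + 150) = -401*273/2 = -109473/2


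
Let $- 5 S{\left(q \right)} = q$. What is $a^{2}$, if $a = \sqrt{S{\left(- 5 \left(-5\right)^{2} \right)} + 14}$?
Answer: $39$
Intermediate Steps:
$S{\left(q \right)} = - \frac{q}{5}$
$a = \sqrt{39}$ ($a = \sqrt{- \frac{\left(-5\right) \left(-5\right)^{2}}{5} + 14} = \sqrt{- \frac{\left(-5\right) 25}{5} + 14} = \sqrt{\left(- \frac{1}{5}\right) \left(-125\right) + 14} = \sqrt{25 + 14} = \sqrt{39} \approx 6.245$)
$a^{2} = \left(\sqrt{39}\right)^{2} = 39$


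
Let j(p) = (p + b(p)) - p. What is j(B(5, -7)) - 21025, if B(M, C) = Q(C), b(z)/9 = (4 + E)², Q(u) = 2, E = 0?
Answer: -20881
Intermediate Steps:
b(z) = 144 (b(z) = 9*(4 + 0)² = 9*4² = 9*16 = 144)
B(M, C) = 2
j(p) = 144 (j(p) = (p + 144) - p = (144 + p) - p = 144)
j(B(5, -7)) - 21025 = 144 - 21025 = -20881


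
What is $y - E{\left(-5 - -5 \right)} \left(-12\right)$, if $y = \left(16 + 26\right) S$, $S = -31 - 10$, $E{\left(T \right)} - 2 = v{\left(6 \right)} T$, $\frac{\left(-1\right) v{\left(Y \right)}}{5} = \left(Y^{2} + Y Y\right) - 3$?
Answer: $-1698$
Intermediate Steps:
$v{\left(Y \right)} = 15 - 10 Y^{2}$ ($v{\left(Y \right)} = - 5 \left(\left(Y^{2} + Y Y\right) - 3\right) = - 5 \left(\left(Y^{2} + Y^{2}\right) - 3\right) = - 5 \left(2 Y^{2} - 3\right) = - 5 \left(-3 + 2 Y^{2}\right) = 15 - 10 Y^{2}$)
$E{\left(T \right)} = 2 - 345 T$ ($E{\left(T \right)} = 2 + \left(15 - 10 \cdot 6^{2}\right) T = 2 + \left(15 - 360\right) T = 2 - 345 T$)
$S = -41$
$y = -1722$ ($y = \left(16 + 26\right) \left(-41\right) = 42 \left(-41\right) = -1722$)
$y - E{\left(-5 - -5 \right)} \left(-12\right) = -1722 - \left(2 - 345 \left(-5 - -5\right)\right) \left(-12\right) = -1722 - \left(2 - 345 \left(-5 + 5\right)\right) \left(-12\right) = -1722 - \left(2 - 0\right) \left(-12\right) = -1722 - \left(2 + 0\right) \left(-12\right) = -1722 - 2 \left(-12\right) = -1722 - -24 = -1722 + 24 = -1698$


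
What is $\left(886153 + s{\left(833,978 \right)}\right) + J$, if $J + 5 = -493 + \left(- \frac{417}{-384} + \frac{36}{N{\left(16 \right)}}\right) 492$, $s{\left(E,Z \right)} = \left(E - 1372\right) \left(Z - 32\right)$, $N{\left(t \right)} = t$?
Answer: $\frac{12076873}{32} \approx 3.774 \cdot 10^{5}$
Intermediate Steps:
$s{\left(E,Z \right)} = \left(-1372 + E\right) \left(-32 + Z\right)$
$J = \frac{36585}{32}$ ($J = -5 - \left(493 - \left(- \frac{417}{-384} + \frac{36}{16}\right) 492\right) = -5 - \left(493 - \left(\left(-417\right) \left(- \frac{1}{384}\right) + 36 \cdot \frac{1}{16}\right) 492\right) = -5 - \left(493 - \left(\frac{139}{128} + \frac{9}{4}\right) 492\right) = -5 + \left(-493 + \frac{427}{128} \cdot 492\right) = -5 + \left(-493 + \frac{52521}{32}\right) = -5 + \frac{36745}{32} = \frac{36585}{32} \approx 1143.3$)
$\left(886153 + s{\left(833,978 \right)}\right) + J = \left(886153 + \left(43904 - 1341816 - 26656 + 833 \cdot 978\right)\right) + \frac{36585}{32} = \left(886153 + \left(43904 - 1341816 - 26656 + 814674\right)\right) + \frac{36585}{32} = \left(886153 - 509894\right) + \frac{36585}{32} = 376259 + \frac{36585}{32} = \frac{12076873}{32}$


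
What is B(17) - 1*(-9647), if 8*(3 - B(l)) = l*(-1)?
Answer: 77217/8 ≈ 9652.1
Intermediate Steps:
B(l) = 3 + l/8 (B(l) = 3 - l*(-1)/8 = 3 - (-1)*l/8 = 3 + l/8)
B(17) - 1*(-9647) = (3 + (⅛)*17) - 1*(-9647) = (3 + 17/8) + 9647 = 41/8 + 9647 = 77217/8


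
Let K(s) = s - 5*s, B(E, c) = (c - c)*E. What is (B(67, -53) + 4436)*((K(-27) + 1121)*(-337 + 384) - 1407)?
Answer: 249995216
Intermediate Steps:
B(E, c) = 0 (B(E, c) = 0*E = 0)
K(s) = -4*s
(B(67, -53) + 4436)*((K(-27) + 1121)*(-337 + 384) - 1407) = (0 + 4436)*((-4*(-27) + 1121)*(-337 + 384) - 1407) = 4436*((108 + 1121)*47 - 1407) = 4436*(1229*47 - 1407) = 4436*(57763 - 1407) = 4436*56356 = 249995216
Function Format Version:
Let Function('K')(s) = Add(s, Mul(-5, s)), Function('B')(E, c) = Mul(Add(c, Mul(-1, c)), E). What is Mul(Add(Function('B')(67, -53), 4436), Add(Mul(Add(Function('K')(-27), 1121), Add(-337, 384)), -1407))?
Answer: 249995216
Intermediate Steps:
Function('B')(E, c) = 0 (Function('B')(E, c) = Mul(0, E) = 0)
Function('K')(s) = Mul(-4, s)
Mul(Add(Function('B')(67, -53), 4436), Add(Mul(Add(Function('K')(-27), 1121), Add(-337, 384)), -1407)) = Mul(Add(0, 4436), Add(Mul(Add(Mul(-4, -27), 1121), Add(-337, 384)), -1407)) = Mul(4436, Add(Mul(Add(108, 1121), 47), -1407)) = Mul(4436, Add(Mul(1229, 47), -1407)) = Mul(4436, Add(57763, -1407)) = Mul(4436, 56356) = 249995216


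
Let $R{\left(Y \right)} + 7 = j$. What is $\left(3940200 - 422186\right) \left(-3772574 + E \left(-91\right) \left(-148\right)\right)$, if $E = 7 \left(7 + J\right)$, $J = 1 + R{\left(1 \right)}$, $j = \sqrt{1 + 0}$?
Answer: $-12608639572308$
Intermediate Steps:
$j = 1$ ($j = \sqrt{1} = 1$)
$R{\left(Y \right)} = -6$ ($R{\left(Y \right)} = -7 + 1 = -6$)
$J = -5$ ($J = 1 - 6 = -5$)
$E = 14$ ($E = 7 \left(7 - 5\right) = 7 \cdot 2 = 14$)
$\left(3940200 - 422186\right) \left(-3772574 + E \left(-91\right) \left(-148\right)\right) = \left(3940200 - 422186\right) \left(-3772574 + 14 \left(-91\right) \left(-148\right)\right) = 3518014 \left(-3772574 - -188552\right) = 3518014 \left(-3772574 + 188552\right) = 3518014 \left(-3584022\right) = -12608639572308$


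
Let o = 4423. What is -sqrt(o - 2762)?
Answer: -sqrt(1661) ≈ -40.755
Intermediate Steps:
-sqrt(o - 2762) = -sqrt(4423 - 2762) = -sqrt(1661)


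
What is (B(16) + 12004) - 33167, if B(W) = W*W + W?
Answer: -20891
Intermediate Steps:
B(W) = W + W**2 (B(W) = W**2 + W = W + W**2)
(B(16) + 12004) - 33167 = (16*(1 + 16) + 12004) - 33167 = (16*17 + 12004) - 33167 = (272 + 12004) - 33167 = 12276 - 33167 = -20891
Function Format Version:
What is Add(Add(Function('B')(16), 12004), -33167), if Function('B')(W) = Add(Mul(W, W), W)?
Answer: -20891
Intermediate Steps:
Function('B')(W) = Add(W, Pow(W, 2)) (Function('B')(W) = Add(Pow(W, 2), W) = Add(W, Pow(W, 2)))
Add(Add(Function('B')(16), 12004), -33167) = Add(Add(Mul(16, Add(1, 16)), 12004), -33167) = Add(Add(Mul(16, 17), 12004), -33167) = Add(Add(272, 12004), -33167) = Add(12276, -33167) = -20891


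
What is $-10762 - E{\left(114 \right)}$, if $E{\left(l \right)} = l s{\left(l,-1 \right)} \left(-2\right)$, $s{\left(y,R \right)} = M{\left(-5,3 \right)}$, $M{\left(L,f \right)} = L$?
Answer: $-11902$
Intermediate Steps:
$s{\left(y,R \right)} = -5$
$E{\left(l \right)} = 10 l$ ($E{\left(l \right)} = l \left(-5\right) \left(-2\right) = - 5 l \left(-2\right) = 10 l$)
$-10762 - E{\left(114 \right)} = -10762 - 10 \cdot 114 = -10762 - 1140 = -11902$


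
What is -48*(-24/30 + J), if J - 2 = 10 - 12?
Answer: 192/5 ≈ 38.400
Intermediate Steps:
J = 0 (J = 2 + (10 - 12) = 2 - 2 = 0)
-48*(-24/30 + J) = -48*(-24/30 + 0) = -48*(-24*1/30 + 0) = -48*(-⅘ + 0) = -48*(-⅘) = 192/5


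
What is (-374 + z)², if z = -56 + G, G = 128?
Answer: 91204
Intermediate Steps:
z = 72 (z = -56 + 128 = 72)
(-374 + z)² = (-374 + 72)² = (-302)² = 91204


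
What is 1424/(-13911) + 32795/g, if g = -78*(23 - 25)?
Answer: 151996367/723372 ≈ 210.12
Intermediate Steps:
g = 156 (g = -78*(-2) = 156)
1424/(-13911) + 32795/g = 1424/(-13911) + 32795/156 = 1424*(-1/13911) + 32795*(1/156) = -1424/13911 + 32795/156 = 151996367/723372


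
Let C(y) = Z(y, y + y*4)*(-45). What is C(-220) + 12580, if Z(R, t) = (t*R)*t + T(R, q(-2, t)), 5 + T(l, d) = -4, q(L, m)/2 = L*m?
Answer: 11979012985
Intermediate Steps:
q(L, m) = 2*L*m (q(L, m) = 2*(L*m) = 2*L*m)
T(l, d) = -9 (T(l, d) = -5 - 4 = -9)
Z(R, t) = -9 + R*t**2 (Z(R, t) = (t*R)*t - 9 = (R*t)*t - 9 = R*t**2 - 9 = -9 + R*t**2)
C(y) = 405 - 1125*y**3 (C(y) = (-9 + y*(y + y*4)**2)*(-45) = (-9 + y*(y + 4*y)**2)*(-45) = (-9 + y*(5*y)**2)*(-45) = (-9 + y*(25*y**2))*(-45) = (-9 + 25*y**3)*(-45) = 405 - 1125*y**3)
C(-220) + 12580 = (405 - 1125*(-220)**3) + 12580 = (405 - 1125*(-10648000)) + 12580 = (405 + 11979000000) + 12580 = 11979000405 + 12580 = 11979012985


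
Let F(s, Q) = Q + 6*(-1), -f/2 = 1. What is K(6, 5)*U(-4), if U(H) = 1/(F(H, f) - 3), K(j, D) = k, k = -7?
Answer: 7/11 ≈ 0.63636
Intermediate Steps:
f = -2 (f = -2*1 = -2)
F(s, Q) = -6 + Q (F(s, Q) = Q - 6 = -6 + Q)
K(j, D) = -7
U(H) = -1/11 (U(H) = 1/((-6 - 2) - 3) = 1/(-8 - 3) = 1/(-11) = -1/11)
K(6, 5)*U(-4) = -7*(-1/11) = 7/11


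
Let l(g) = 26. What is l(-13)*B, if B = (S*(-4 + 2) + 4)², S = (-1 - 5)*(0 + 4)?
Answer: 70304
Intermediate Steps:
S = -24 (S = -6*4 = -24)
B = 2704 (B = (-24*(-4 + 2) + 4)² = (-24*(-2) + 4)² = (48 + 4)² = 52² = 2704)
l(-13)*B = 26*2704 = 70304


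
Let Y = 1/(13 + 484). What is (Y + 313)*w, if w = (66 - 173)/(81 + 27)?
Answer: -2774189/8946 ≈ -310.10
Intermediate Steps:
Y = 1/497 ≈ 0.0020121
w = -107/108 ≈ -0.99074
(Y + 313)*w = (1/497 + 313)*(-107/108) = (155562/497)*(-107/108) = -2774189/8946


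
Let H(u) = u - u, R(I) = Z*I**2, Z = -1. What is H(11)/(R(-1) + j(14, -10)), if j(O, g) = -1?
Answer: 0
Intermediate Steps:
R(I) = -I**2
H(u) = 0
H(11)/(R(-1) + j(14, -10)) = 0/(-1*(-1)**2 - 1) = 0/(-1*1 - 1) = 0/(-1 - 1) = 0/(-2) = 0*(-1/2) = 0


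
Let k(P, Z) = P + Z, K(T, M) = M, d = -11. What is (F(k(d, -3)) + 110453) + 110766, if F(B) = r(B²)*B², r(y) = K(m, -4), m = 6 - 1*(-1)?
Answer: 220435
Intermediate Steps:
m = 7 (m = 6 + 1 = 7)
r(y) = -4
F(B) = -4*B²
(F(k(d, -3)) + 110453) + 110766 = (-4*(-11 - 3)² + 110453) + 110766 = (-4*(-14)² + 110453) + 110766 = (-4*196 + 110453) + 110766 = (-784 + 110453) + 110766 = 109669 + 110766 = 220435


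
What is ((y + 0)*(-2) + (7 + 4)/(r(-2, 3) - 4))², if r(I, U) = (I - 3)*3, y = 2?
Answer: 7569/361 ≈ 20.967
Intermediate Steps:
r(I, U) = -9 + 3*I (r(I, U) = (-3 + I)*3 = -9 + 3*I)
((y + 0)*(-2) + (7 + 4)/(r(-2, 3) - 4))² = ((2 + 0)*(-2) + (7 + 4)/((-9 + 3*(-2)) - 4))² = (2*(-2) + 11/((-9 - 6) - 4))² = (-4 + 11/(-15 - 4))² = (-4 + 11/(-19))² = (-4 + 11*(-1/19))² = (-4 - 11/19)² = (-87/19)² = 7569/361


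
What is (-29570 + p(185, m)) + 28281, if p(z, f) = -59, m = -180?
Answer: -1348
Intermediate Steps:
(-29570 + p(185, m)) + 28281 = (-29570 - 59) + 28281 = -29629 + 28281 = -1348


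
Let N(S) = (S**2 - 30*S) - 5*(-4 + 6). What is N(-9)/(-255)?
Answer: -341/255 ≈ -1.3373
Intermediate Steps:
N(S) = -10 + S**2 - 30*S (N(S) = (S**2 - 30*S) - 5*2 = (S**2 - 30*S) - 10 = -10 + S**2 - 30*S)
N(-9)/(-255) = (-10 + (-9)**2 - 30*(-9))/(-255) = (-10 + 81 + 270)*(-1/255) = 341*(-1/255) = -341/255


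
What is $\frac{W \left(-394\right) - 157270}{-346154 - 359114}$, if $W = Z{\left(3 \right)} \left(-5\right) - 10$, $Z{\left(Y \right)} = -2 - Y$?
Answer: $\frac{40795}{176317} \approx 0.23137$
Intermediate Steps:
$W = 15$ ($W = \left(-2 - 3\right) \left(-5\right) - 10 = \left(-5\right) \left(-5\right) - 10 = 25 - 10 = 15$)
$\frac{W \left(-394\right) - 157270}{-346154 - 359114} = \frac{15 \left(-394\right) - 157270}{-346154 - 359114} = \frac{-5910 - 157270}{-705268} = \left(-163180\right) \left(- \frac{1}{705268}\right) = \frac{40795}{176317}$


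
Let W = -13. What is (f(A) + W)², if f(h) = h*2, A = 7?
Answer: 1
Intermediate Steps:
f(h) = 2*h
(f(A) + W)² = (2*7 - 13)² = (14 - 13)² = 1² = 1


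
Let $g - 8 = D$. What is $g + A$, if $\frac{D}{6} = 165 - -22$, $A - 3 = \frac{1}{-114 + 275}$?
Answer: $\frac{182414}{161} \approx 1133.0$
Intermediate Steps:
$A = \frac{484}{161}$ ($A = 3 + \frac{1}{-114 + 275} = 3 + \frac{1}{161} = \frac{484}{161} \approx 3.0062$)
$D = 1122$ ($D = 6 \left(165 - -22\right) = 6 \left(165 + \left(-102 + 124\right)\right) = 6 \left(165 + 22\right) = 6 \cdot 187 = 1122$)
$g = 1130$ ($g = 8 + 1122 = 1130$)
$g + A = 1130 + \frac{484}{161} = \frac{182414}{161}$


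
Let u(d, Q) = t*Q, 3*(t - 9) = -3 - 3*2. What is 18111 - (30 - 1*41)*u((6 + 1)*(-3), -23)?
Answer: 16593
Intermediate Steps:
t = 6 (t = 9 + (-3 - 3*2)/3 = 9 + (-3 - 6)/3 = 9 + (⅓)*(-9) = 9 - 3 = 6)
u(d, Q) = 6*Q
18111 - (30 - 1*41)*u((6 + 1)*(-3), -23) = 18111 - (30 - 1*41)*6*(-23) = 18111 - (30 - 41)*(-138) = 18111 - (-11)*(-138) = 18111 - 1*1518 = 18111 - 1518 = 16593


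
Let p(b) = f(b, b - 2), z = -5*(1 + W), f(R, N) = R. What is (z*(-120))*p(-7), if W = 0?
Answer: -4200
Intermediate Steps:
z = -5 (z = -5*(1 + 0) = -5*1 = -5)
p(b) = b
(z*(-120))*p(-7) = -5*(-120)*(-7) = 600*(-7) = -4200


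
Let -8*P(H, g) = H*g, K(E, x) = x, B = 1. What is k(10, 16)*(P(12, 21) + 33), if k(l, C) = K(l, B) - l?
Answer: -27/2 ≈ -13.500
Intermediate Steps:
k(l, C) = 1 - l
P(H, g) = -H*g/8
k(10, 16)*(P(12, 21) + 33) = (1 - 1*10)*(-⅛*12*21 + 33) = (1 - 10)*(-63/2 + 33) = -9*3/2 = -27/2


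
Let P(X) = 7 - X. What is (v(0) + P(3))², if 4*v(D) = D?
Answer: 16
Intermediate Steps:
v(D) = D/4
(v(0) + P(3))² = ((¼)*0 + (7 - 1*3))² = (0 + (7 - 3))² = (0 + 4)² = 4² = 16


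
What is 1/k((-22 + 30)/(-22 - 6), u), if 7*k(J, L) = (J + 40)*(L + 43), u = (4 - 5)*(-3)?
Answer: 49/12788 ≈ 0.0038317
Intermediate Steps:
u = 3 (u = -1*(-3) = 3)
k(J, L) = (40 + J)*(43 + L)/7 (k(J, L) = ((J + 40)*(L + 43))/7 = ((40 + J)*(43 + L))/7 = (40 + J)*(43 + L)/7)
1/k((-22 + 30)/(-22 - 6), u) = 1/(1720/7 + (40/7)*3 + 43*((-22 + 30)/(-22 - 6))/7 + (⅐)*((-22 + 30)/(-22 - 6))*3) = 1/(1720/7 + 120/7 + 43*(8/(-28))/7 + (⅐)*(8/(-28))*3) = 1/(1720/7 + 120/7 + 43*(8*(-1/28))/7 + (⅐)*(8*(-1/28))*3) = 1/(1720/7 + 120/7 + (43/7)*(-2/7) + (⅐)*(-2/7)*3) = 1/(1720/7 + 120/7 - 86/49 - 6/49) = 1/(12788/49) = 49/12788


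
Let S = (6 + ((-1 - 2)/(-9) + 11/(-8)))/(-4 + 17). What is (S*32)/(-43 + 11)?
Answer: -119/312 ≈ -0.38141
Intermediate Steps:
S = 119/312 (S = (6 + (-3*(-⅑) + 11*(-⅛)))/13 = (6 + (⅓ - 11/8))*(1/13) = (6 - 25/24)*(1/13) = (119/24)*(1/13) = 119/312 ≈ 0.38141)
(S*32)/(-43 + 11) = ((119/312)*32)/(-43 + 11) = (476/39)/(-32) = (476/39)*(-1/32) = -119/312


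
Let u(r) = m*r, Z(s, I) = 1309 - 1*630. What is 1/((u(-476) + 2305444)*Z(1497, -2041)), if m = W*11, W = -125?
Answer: 1/2009801976 ≈ 4.9756e-10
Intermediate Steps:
Z(s, I) = 679 (Z(s, I) = 1309 - 630 = 679)
m = -1375 (m = -125*11 = -1375)
u(r) = -1375*r
1/((u(-476) + 2305444)*Z(1497, -2041)) = 1/((-1375*(-476) + 2305444)*679) = (1/679)/(654500 + 2305444) = (1/679)/2959944 = (1/2959944)*(1/679) = 1/2009801976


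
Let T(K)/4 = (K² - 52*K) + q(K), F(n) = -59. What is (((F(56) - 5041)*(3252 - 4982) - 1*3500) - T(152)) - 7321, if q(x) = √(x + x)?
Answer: 8751379 - 16*√19 ≈ 8.7513e+6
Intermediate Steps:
q(x) = √2*√x (q(x) = √(2*x) = √2*√x)
T(K) = -208*K + 4*K² + 4*√2*√K (T(K) = 4*((K² - 52*K) + √2*√K) = 4*(K² - 52*K + √2*√K) = -208*K + 4*K² + 4*√2*√K)
(((F(56) - 5041)*(3252 - 4982) - 1*3500) - T(152)) - 7321 = (((-59 - 5041)*(3252 - 4982) - 1*3500) - (-208*152 + 4*152² + 4*√2*√152)) - 7321 = ((-5100*(-1730) - 3500) - (-31616 + 4*23104 + 4*√2*(2*√38))) - 7321 = ((8823000 - 3500) - (-31616 + 92416 + 16*√19)) - 7321 = (8819500 - (60800 + 16*√19)) - 7321 = (8819500 + (-60800 - 16*√19)) - 7321 = (8758700 - 16*√19) - 7321 = 8751379 - 16*√19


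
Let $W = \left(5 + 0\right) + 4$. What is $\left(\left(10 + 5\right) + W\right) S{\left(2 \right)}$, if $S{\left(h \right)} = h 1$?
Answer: $48$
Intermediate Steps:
$W = 9$ ($W = 5 + 4 = 9$)
$S{\left(h \right)} = h$
$\left(\left(10 + 5\right) + W\right) S{\left(2 \right)} = \left(\left(10 + 5\right) + 9\right) 2 = \left(15 + 9\right) 2 = 24 \cdot 2 = 48$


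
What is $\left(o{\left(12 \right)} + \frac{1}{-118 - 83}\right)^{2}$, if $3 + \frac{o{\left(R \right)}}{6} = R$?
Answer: $\frac{117787609}{40401} \approx 2915.5$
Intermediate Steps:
$o{\left(R \right)} = -18 + 6 R$
$\left(o{\left(12 \right)} + \frac{1}{-118 - 83}\right)^{2} = \left(\left(-18 + 6 \cdot 12\right) + \frac{1}{-118 - 83}\right)^{2} = \left(\left(-18 + 72\right) + \frac{1}{-118 - 83}\right)^{2} = \left(54 + \frac{1}{-118 - 83}\right)^{2} = \left(54 + \frac{1}{-201}\right)^{2} = \left(54 - \frac{1}{201}\right)^{2} = \left(\frac{10853}{201}\right)^{2} = \frac{117787609}{40401}$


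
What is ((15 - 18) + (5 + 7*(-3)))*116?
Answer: -2204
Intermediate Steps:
((15 - 18) + (5 + 7*(-3)))*116 = (-3 + (5 - 21))*116 = (-3 - 16)*116 = -19*116 = -2204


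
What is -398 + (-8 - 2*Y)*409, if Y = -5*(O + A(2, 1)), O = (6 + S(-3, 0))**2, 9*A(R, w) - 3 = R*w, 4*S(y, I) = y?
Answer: 8015965/72 ≈ 1.1133e+5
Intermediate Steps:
S(y, I) = y/4
A(R, w) = 1/3 + R*w/9 (A(R, w) = 1/3 + (R*w)/9 = 1/3 + R*w/9)
O = 441/16 (O = (6 + (1/4)*(-3))**2 = (6 - 3/4)**2 = (21/4)**2 = 441/16 ≈ 27.563)
Y = -20245/144 (Y = -5*(441/16 + (1/3 + (1/9)*2*1)) = -5*(441/16 + (1/3 + 2/9)) = -5*(441/16 + 5/9) = -5*4049/144 = -20245/144 ≈ -140.59)
-398 + (-8 - 2*Y)*409 = -398 + (-8 - 2*(-20245/144))*409 = -398 + (-8 + 20245/72)*409 = -398 + (19669/72)*409 = -398 + 8044621/72 = 8015965/72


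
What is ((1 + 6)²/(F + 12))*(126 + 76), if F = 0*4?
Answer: 4949/6 ≈ 824.83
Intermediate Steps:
F = 0
((1 + 6)²/(F + 12))*(126 + 76) = ((1 + 6)²/(0 + 12))*(126 + 76) = (7²/12)*202 = ((1/12)*49)*202 = (49/12)*202 = 4949/6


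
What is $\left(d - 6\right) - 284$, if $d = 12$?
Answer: $-278$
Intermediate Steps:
$\left(d - 6\right) - 284 = \left(12 - 6\right) - 284 = 6 - 284 = -278$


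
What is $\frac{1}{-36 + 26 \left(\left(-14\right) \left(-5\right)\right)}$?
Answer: $\frac{1}{1784} \approx 0.00056054$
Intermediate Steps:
$\frac{1}{-36 + 26 \left(\left(-14\right) \left(-5\right)\right)} = \frac{1}{-36 + 26 \cdot 70} = \frac{1}{-36 + 1820} = \frac{1}{1784}$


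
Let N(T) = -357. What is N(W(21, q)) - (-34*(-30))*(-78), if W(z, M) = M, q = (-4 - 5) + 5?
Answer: 79203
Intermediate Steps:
q = -4 (q = -9 + 5 = -4)
N(W(21, q)) - (-34*(-30))*(-78) = -357 - (-34*(-30))*(-78) = -357 - 1020*(-78) = -357 - 1*(-79560) = -357 + 79560 = 79203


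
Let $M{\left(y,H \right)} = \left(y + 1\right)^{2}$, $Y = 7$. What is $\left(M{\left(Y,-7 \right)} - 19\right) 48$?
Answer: $2160$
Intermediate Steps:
$M{\left(y,H \right)} = \left(1 + y\right)^{2}$
$\left(M{\left(Y,-7 \right)} - 19\right) 48 = \left(\left(1 + 7\right)^{2} - 19\right) 48 = \left(8^{2} - 19\right) 48 = \left(64 - 19\right) 48 = 45 \cdot 48 = 2160$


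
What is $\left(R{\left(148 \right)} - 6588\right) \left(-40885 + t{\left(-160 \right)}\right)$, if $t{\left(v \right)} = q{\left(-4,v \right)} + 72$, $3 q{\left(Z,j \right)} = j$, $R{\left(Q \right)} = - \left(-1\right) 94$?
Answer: $\frac{796157906}{3} \approx 2.6539 \cdot 10^{8}$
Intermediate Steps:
$R{\left(Q \right)} = 94$ ($R{\left(Q \right)} = \left(-1\right) \left(-94\right) = 94$)
$q{\left(Z,j \right)} = \frac{j}{3}$
$t{\left(v \right)} = 72 + \frac{v}{3}$ ($t{\left(v \right)} = \frac{v}{3} + 72 = 72 + \frac{v}{3}$)
$\left(R{\left(148 \right)} - 6588\right) \left(-40885 + t{\left(-160 \right)}\right) = \left(94 - 6588\right) \left(-40885 + \left(72 + \frac{1}{3} \left(-160\right)\right)\right) = - 6494 \left(-40885 + \left(72 - \frac{160}{3}\right)\right) = - 6494 \left(-40885 + \frac{56}{3}\right) = \left(-6494\right) \left(- \frac{122599}{3}\right) = \frac{796157906}{3}$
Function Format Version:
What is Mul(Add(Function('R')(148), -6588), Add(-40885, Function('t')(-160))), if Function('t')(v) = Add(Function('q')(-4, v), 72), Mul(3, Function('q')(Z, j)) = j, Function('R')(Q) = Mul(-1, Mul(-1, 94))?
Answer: Rational(796157906, 3) ≈ 2.6539e+8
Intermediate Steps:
Function('R')(Q) = 94 (Function('R')(Q) = Mul(-1, -94) = 94)
Function('q')(Z, j) = Mul(Rational(1, 3), j)
Function('t')(v) = Add(72, Mul(Rational(1, 3), v)) (Function('t')(v) = Add(Mul(Rational(1, 3), v), 72) = Add(72, Mul(Rational(1, 3), v)))
Mul(Add(Function('R')(148), -6588), Add(-40885, Function('t')(-160))) = Mul(Add(94, -6588), Add(-40885, Add(72, Mul(Rational(1, 3), -160)))) = Mul(-6494, Add(-40885, Add(72, Rational(-160, 3)))) = Mul(-6494, Add(-40885, Rational(56, 3))) = Mul(-6494, Rational(-122599, 3)) = Rational(796157906, 3)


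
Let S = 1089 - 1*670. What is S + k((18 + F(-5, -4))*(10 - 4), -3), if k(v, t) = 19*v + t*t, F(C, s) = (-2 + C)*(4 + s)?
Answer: 2480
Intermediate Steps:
k(v, t) = t² + 19*v (k(v, t) = 19*v + t² = t² + 19*v)
S = 419 (S = 1089 - 670 = 419)
S + k((18 + F(-5, -4))*(10 - 4), -3) = 419 + ((-3)² + 19*((18 + (-8 - 2*(-4) + 4*(-5) - 5*(-4)))*(10 - 4))) = 419 + (9 + 19*((18 + (-8 + 8 - 20 + 20))*6)) = 419 + (9 + 19*((18 + 0)*6)) = 419 + (9 + 19*(18*6)) = 419 + (9 + 19*108) = 419 + (9 + 2052) = 419 + 2061 = 2480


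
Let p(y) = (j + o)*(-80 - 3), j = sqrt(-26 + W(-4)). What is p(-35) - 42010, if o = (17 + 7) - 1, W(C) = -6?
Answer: -43919 - 332*I*sqrt(2) ≈ -43919.0 - 469.52*I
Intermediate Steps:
o = 23 (o = 24 - 1 = 23)
j = 4*I*sqrt(2) (j = sqrt(-26 - 6) = sqrt(-32) = 4*I*sqrt(2) ≈ 5.6569*I)
p(y) = -1909 - 332*I*sqrt(2) (p(y) = (4*I*sqrt(2) + 23)*(-80 - 3) = (23 + 4*I*sqrt(2))*(-83) = -1909 - 332*I*sqrt(2))
p(-35) - 42010 = (-1909 - 332*I*sqrt(2)) - 42010 = -43919 - 332*I*sqrt(2)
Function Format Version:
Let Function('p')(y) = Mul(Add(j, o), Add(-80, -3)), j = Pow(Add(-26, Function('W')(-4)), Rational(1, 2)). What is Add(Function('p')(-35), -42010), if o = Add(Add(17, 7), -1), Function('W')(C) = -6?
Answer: Add(-43919, Mul(-332, I, Pow(2, Rational(1, 2)))) ≈ Add(-43919., Mul(-469.52, I))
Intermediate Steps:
o = 23 (o = Add(24, -1) = 23)
j = Mul(4, I, Pow(2, Rational(1, 2))) (j = Pow(Add(-26, -6), Rational(1, 2)) = Pow(-32, Rational(1, 2)) = Mul(4, I, Pow(2, Rational(1, 2))) ≈ Mul(5.6569, I))
Function('p')(y) = Add(-1909, Mul(-332, I, Pow(2, Rational(1, 2)))) (Function('p')(y) = Mul(Add(Mul(4, I, Pow(2, Rational(1, 2))), 23), Add(-80, -3)) = Mul(Add(23, Mul(4, I, Pow(2, Rational(1, 2)))), -83) = Add(-1909, Mul(-332, I, Pow(2, Rational(1, 2)))))
Add(Function('p')(-35), -42010) = Add(Add(-1909, Mul(-332, I, Pow(2, Rational(1, 2)))), -42010) = Add(-43919, Mul(-332, I, Pow(2, Rational(1, 2))))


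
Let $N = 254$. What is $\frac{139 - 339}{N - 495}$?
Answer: $\frac{200}{241} \approx 0.82988$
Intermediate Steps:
$\frac{139 - 339}{N - 495} = \frac{139 - 339}{254 - 495} = - \frac{200}{-241} = \left(-200\right) \left(- \frac{1}{241}\right) = \frac{200}{241}$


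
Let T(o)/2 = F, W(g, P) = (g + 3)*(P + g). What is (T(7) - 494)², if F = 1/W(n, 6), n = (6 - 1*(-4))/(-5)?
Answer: 974169/4 ≈ 2.4354e+5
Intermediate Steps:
n = -2 (n = (6 + 4)*(-⅕) = 10*(-⅕) = -2)
W(g, P) = (3 + g)*(P + g)
F = ¼ (F = 1/((-2)² + 3*6 + 3*(-2) + 6*(-2)) = 1/(4 + 18 - 6 - 12) = 1/4 = ¼ ≈ 0.25000)
T(o) = ½ (T(o) = 2*(¼) = ½)
(T(7) - 494)² = (½ - 494)² = (-987/2)² = 974169/4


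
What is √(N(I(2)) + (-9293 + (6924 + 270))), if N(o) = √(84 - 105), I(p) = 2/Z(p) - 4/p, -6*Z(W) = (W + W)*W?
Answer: √(-2099 + I*√21) ≈ 0.05 + 45.815*I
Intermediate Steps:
Z(W) = -W²/3 (Z(W) = -(W + W)*W/6 = -2*W*W/6 = -W²/3)
I(p) = -6/p² - 4/p (I(p) = 2/((-p²/3)) - 4/p = 2*(-3/p²) - 4/p = -6/p² - 4/p)
N(o) = I*√21 (N(o) = √(-21) = I*√21)
√(N(I(2)) + (-9293 + (6924 + 270))) = √(I*√21 + (-9293 + (6924 + 270))) = √(I*√21 + (-9293 + 7194)) = √(I*√21 - 2099) = √(-2099 + I*√21)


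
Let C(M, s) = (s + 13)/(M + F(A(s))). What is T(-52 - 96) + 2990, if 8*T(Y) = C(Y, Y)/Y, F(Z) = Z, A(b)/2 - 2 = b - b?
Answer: 56642545/18944 ≈ 2990.0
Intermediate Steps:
A(b) = 4 (A(b) = 4 + 2*(b - b) = 4 + 2*0 = 4 + 0 = 4)
C(M, s) = (13 + s)/(4 + M) (C(M, s) = (s + 13)/(M + 4) = (13 + s)/(4 + M))
T(Y) = (13 + Y)/(8*Y*(4 + Y)) (T(Y) = (((13 + Y)/(4 + Y))/Y)/8 = ((13 + Y)/(Y*(4 + Y)))/8 = (13 + Y)/(8*Y*(4 + Y)))
T(-52 - 96) + 2990 = (13 + (-52 - 96))/(8*(-52 - 96)*(4 + (-52 - 96))) + 2990 = (⅛)*(13 - 148)/(-148*(4 - 148)) + 2990 = (⅛)*(-1/148)*(-135)/(-144) + 2990 = (⅛)*(-1/148)*(-1/144)*(-135) + 2990 = -15/18944 + 2990 = 56642545/18944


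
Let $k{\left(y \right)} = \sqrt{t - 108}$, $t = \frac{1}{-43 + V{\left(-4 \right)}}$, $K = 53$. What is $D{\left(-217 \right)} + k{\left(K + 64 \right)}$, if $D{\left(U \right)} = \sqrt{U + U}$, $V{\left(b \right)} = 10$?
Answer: $i \left(\sqrt{434} + \frac{\sqrt{117645}}{33}\right) \approx 31.226 i$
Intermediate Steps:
$D{\left(U \right)} = \sqrt{2} \sqrt{U}$ ($D{\left(U \right)} = \sqrt{2 U} = \sqrt{2} \sqrt{U}$)
$t = - \frac{1}{33}$ ($t = \frac{1}{-43 + 10} = \frac{1}{-33} = - \frac{1}{33} \approx -0.030303$)
$k{\left(y \right)} = \frac{i \sqrt{117645}}{33}$ ($k{\left(y \right)} = \sqrt{- \frac{1}{33} - 108} = \sqrt{- \frac{3565}{33}} = \frac{i \sqrt{117645}}{33}$)
$D{\left(-217 \right)} + k{\left(K + 64 \right)} = \sqrt{2} \sqrt{-217} + \frac{i \sqrt{117645}}{33} = \sqrt{2} i \sqrt{217} + \frac{i \sqrt{117645}}{33} = i \sqrt{434} + \frac{i \sqrt{117645}}{33}$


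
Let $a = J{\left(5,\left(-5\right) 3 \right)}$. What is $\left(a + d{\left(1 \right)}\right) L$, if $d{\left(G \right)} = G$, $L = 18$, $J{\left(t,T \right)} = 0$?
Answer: $18$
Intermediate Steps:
$a = 0$
$\left(a + d{\left(1 \right)}\right) L = \left(0 + 1\right) 18 = 1 \cdot 18 = 18$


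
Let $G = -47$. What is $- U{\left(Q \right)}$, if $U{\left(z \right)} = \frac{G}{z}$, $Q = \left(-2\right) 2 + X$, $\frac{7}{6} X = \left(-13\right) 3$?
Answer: $- \frac{329}{262} \approx -1.2557$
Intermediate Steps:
$X = - \frac{234}{7}$ ($X = \frac{6 \left(\left(-13\right) 3\right)}{7} = \frac{6}{7} \left(-39\right) = - \frac{234}{7} \approx -33.429$)
$Q = - \frac{262}{7}$ ($Q = \left(-2\right) 2 - \frac{234}{7} = -4 - \frac{234}{7} = - \frac{262}{7} \approx -37.429$)
$U{\left(z \right)} = - \frac{47}{z}$
$- U{\left(Q \right)} = - \frac{-47}{- \frac{262}{7}} = - \frac{\left(-47\right) \left(-7\right)}{262} = \left(-1\right) \frac{329}{262} = - \frac{329}{262}$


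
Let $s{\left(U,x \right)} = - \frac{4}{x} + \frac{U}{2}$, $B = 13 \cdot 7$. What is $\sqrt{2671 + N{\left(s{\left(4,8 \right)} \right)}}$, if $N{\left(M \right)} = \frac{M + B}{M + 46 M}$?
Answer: $\frac{2 \sqrt{13282059}}{141} \approx 51.694$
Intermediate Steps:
$B = 91$
$s{\left(U,x \right)} = \frac{U}{2} - \frac{4}{x}$ ($s{\left(U,x \right)} = - \frac{4}{x} + U \frac{1}{2} = - \frac{4}{x} + \frac{U}{2} = \frac{U}{2} - \frac{4}{x}$)
$N{\left(M \right)} = \frac{91 + M}{47 M}$ ($N{\left(M \right)} = \frac{M + 91}{M + 46 M} = \frac{91 + M}{47 M}$)
$\sqrt{2671 + N{\left(s{\left(4,8 \right)} \right)}} = \sqrt{2671 + \frac{91 + \left(\frac{1}{2} \cdot 4 - \frac{4}{8}\right)}{47 \left(\frac{1}{2} \cdot 4 - \frac{4}{8}\right)}} = \sqrt{2671 + \frac{91 + \left(2 - \frac{1}{2}\right)}{47 \left(2 - \frac{1}{2}\right)}} = \sqrt{2671 + \frac{91 + \frac{3}{2}}{47 \cdot \frac{3}{2}}} = \sqrt{2671 + \frac{1}{47} \cdot \frac{2}{3} \cdot \frac{185}{2}} = \sqrt{2671 + \frac{185}{141}} = \sqrt{\frac{376796}{141}} = \frac{2 \sqrt{13282059}}{141}$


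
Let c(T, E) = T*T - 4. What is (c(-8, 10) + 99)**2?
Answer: 25281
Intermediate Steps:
c(T, E) = -4 + T**2 (c(T, E) = T**2 - 4 = -4 + T**2)
(c(-8, 10) + 99)**2 = ((-4 + (-8)**2) + 99)**2 = ((-4 + 64) + 99)**2 = (60 + 99)**2 = 159**2 = 25281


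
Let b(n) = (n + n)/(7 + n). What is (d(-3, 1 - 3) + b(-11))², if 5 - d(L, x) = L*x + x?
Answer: 169/4 ≈ 42.250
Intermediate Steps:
b(n) = 2*n/(7 + n) (b(n) = (2*n)/(7 + n) = 2*n/(7 + n))
d(L, x) = 5 - x - L*x (d(L, x) = 5 - (L*x + x) = 5 - (x + L*x) = 5 + (-x - L*x) = 5 - x - L*x)
(d(-3, 1 - 3) + b(-11))² = ((5 - (1 - 3) - 1*(-3)*(1 - 3)) + 2*(-11)/(7 - 11))² = ((5 - 1*(-2) - 1*(-3)*(-2)) + 2*(-11)/(-4))² = ((5 + 2 - 6) + 2*(-11)*(-¼))² = (1 + 11/2)² = (13/2)² = 169/4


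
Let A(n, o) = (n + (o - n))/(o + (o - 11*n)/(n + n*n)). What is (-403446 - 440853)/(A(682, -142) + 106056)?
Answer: -13963037125176/1753973209457 ≈ -7.9608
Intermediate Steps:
A(n, o) = o/(o + (o - 11*n)/(n + n²))
(-403446 - 440853)/(A(682, -142) + 106056) = (-403446 - 440853)/(682*(-142)*(1 + 682)/(-142 - 11*682 + 682*(-142) - 142*682²) + 106056) = -844299/(682*(-142)*683/(-142 - 7502 - 96844 - 142*465124) + 106056) = -844299/(682*(-142)*683/(-142 - 7502 - 96844 - 66047608) + 106056) = -844299/(682*(-142)*683/(-66152096) + 106056) = -844299/(682*(-142)*(-1/66152096)*683 + 106056) = -844299/(16536113/16538024 + 106056) = -844299/1753973209457/16538024 = -844299*16538024/1753973209457 = -13963037125176/1753973209457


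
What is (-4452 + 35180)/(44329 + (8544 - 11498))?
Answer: 30728/41375 ≈ 0.74267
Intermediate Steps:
(-4452 + 35180)/(44329 + (8544 - 11498)) = 30728/(44329 - 2954) = 30728/41375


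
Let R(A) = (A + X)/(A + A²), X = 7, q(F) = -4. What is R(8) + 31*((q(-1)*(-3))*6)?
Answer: 53573/24 ≈ 2232.2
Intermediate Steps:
R(A) = (7 + A)/(A + A²) (R(A) = (A + 7)/(A + A²) = (7 + A)/(A + A²))
R(8) + 31*((q(-1)*(-3))*6) = (7 + 8)/(8*(1 + 8)) + 31*(-4*(-3)*6) = (⅛)*15/9 + 31*(12*6) = (⅛)*(⅑)*15 + 31*72 = 5/24 + 2232 = 53573/24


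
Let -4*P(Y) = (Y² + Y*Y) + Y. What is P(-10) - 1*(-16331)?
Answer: 32567/2 ≈ 16284.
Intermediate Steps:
P(Y) = -Y²/2 - Y/4 (P(Y) = -((Y² + Y*Y) + Y)/4 = -((Y² + Y²) + Y)/4 = -(2*Y² + Y)/4 = -(Y + 2*Y²)/4 = -Y²/2 - Y/4)
P(-10) - 1*(-16331) = -¼*(-10)*(1 + 2*(-10)) - 1*(-16331) = -¼*(-10)*(1 - 20) + 16331 = -¼*(-10)*(-19) + 16331 = -95/2 + 16331 = 32567/2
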